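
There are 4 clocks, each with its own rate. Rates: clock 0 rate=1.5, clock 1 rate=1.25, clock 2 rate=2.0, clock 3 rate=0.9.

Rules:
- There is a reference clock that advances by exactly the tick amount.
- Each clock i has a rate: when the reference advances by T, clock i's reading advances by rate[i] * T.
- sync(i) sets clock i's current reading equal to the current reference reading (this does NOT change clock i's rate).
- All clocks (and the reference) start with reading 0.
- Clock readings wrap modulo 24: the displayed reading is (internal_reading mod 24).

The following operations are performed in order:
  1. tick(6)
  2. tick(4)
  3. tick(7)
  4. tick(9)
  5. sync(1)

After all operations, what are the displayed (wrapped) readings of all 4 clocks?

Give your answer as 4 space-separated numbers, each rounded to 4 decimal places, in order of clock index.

Answer: 15.0000 2.0000 4.0000 23.4000

Derivation:
After op 1 tick(6): ref=6.0000 raw=[9.0000 7.5000 12.0000 5.4000]
After op 2 tick(4): ref=10.0000 raw=[15.0000 12.5000 20.0000 9.0000]
After op 3 tick(7): ref=17.0000 raw=[25.5000 21.2500 34.0000 15.3000]
After op 4 tick(9): ref=26.0000 raw=[39.0000 32.5000 52.0000 23.4000]
After op 5 sync(1): ref=26.0000 raw=[39.0000 26.0000 52.0000 23.4000]
Wrap final raw readings (mod 24): 39.0000 mod 24 = 15.0000; 26.0000 mod 24 = 2.0000; 52.0000 mod 24 = 4.0000; 23.4000 mod 24 = 23.4000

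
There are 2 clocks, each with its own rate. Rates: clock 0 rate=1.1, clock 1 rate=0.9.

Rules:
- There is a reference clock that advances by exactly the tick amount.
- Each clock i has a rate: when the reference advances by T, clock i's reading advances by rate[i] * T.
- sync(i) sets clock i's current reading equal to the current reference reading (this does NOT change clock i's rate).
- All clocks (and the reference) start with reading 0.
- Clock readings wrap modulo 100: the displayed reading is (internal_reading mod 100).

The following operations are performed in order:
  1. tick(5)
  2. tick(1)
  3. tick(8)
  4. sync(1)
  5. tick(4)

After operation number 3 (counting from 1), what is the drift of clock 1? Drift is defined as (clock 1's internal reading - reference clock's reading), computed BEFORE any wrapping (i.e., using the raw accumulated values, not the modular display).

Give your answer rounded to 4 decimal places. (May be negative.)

Answer: -1.4000

Derivation:
After op 1 tick(5): ref=5.0000 raw=[5.5000 4.5000]
After op 2 tick(1): ref=6.0000 raw=[6.6000 5.4000]
After op 3 tick(8): ref=14.0000 raw=[15.4000 12.6000]
Drift of clock 1 after op 3: 12.6000 - 14.0000 = -1.4000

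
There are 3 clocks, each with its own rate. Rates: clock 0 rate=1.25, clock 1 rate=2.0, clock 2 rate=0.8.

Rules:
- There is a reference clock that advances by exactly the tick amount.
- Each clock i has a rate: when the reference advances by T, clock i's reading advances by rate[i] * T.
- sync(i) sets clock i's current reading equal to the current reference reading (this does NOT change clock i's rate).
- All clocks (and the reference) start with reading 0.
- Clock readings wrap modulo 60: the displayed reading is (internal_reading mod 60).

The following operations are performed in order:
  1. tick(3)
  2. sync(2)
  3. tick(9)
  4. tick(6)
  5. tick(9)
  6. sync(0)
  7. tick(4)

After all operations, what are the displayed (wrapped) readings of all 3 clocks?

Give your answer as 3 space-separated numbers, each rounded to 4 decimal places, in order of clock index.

Answer: 32.0000 2.0000 25.4000

Derivation:
After op 1 tick(3): ref=3.0000 raw=[3.7500 6.0000 2.4000]
After op 2 sync(2): ref=3.0000 raw=[3.7500 6.0000 3.0000]
After op 3 tick(9): ref=12.0000 raw=[15.0000 24.0000 10.2000]
After op 4 tick(6): ref=18.0000 raw=[22.5000 36.0000 15.0000]
After op 5 tick(9): ref=27.0000 raw=[33.7500 54.0000 22.2000]
After op 6 sync(0): ref=27.0000 raw=[27.0000 54.0000 22.2000]
After op 7 tick(4): ref=31.0000 raw=[32.0000 62.0000 25.4000]
Wrap final raw readings (mod 60): 32.0000 mod 60 = 32.0000; 62.0000 mod 60 = 2.0000; 25.4000 mod 60 = 25.4000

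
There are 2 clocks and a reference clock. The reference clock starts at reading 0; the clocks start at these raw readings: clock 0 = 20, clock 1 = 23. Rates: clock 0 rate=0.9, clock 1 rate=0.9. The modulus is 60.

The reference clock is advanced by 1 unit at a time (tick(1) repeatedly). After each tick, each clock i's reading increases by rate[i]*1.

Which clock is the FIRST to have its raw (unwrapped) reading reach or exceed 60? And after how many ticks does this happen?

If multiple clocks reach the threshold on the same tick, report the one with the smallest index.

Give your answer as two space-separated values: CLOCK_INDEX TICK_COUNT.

Answer: 1 42

Derivation:
clock 0: start=20, rate=0.9, needs 60-20 = 40; ticks = ceil(40/0.9) = ceil(44.4444) = 45; reading at tick 45 = 20 + 0.9*45 = 60.5000
clock 1: start=23, rate=0.9, needs 60-23 = 37; ticks = ceil(37/0.9) = ceil(41.1111) = 42; reading at tick 42 = 23 + 0.9*42 = 60.8000
Minimum tick count = 42; winners = [1]; smallest index = 1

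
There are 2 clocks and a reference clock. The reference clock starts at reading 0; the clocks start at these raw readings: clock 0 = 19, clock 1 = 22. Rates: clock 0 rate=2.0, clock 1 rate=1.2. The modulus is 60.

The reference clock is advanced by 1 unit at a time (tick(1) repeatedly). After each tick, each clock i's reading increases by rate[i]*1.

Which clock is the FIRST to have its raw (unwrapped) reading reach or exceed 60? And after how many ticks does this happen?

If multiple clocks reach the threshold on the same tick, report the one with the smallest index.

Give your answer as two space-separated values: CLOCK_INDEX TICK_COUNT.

clock 0: start=19, rate=2.0, needs 60-19 = 41; ticks = ceil(41/2.0) = ceil(20.5000) = 21; reading at tick 21 = 19 + 2.0*21 = 61.0000
clock 1: start=22, rate=1.2, needs 60-22 = 38; ticks = ceil(38/1.2) = ceil(31.6667) = 32; reading at tick 32 = 22 + 1.2*32 = 60.4000
Minimum tick count = 21; winners = [0]; smallest index = 0

Answer: 0 21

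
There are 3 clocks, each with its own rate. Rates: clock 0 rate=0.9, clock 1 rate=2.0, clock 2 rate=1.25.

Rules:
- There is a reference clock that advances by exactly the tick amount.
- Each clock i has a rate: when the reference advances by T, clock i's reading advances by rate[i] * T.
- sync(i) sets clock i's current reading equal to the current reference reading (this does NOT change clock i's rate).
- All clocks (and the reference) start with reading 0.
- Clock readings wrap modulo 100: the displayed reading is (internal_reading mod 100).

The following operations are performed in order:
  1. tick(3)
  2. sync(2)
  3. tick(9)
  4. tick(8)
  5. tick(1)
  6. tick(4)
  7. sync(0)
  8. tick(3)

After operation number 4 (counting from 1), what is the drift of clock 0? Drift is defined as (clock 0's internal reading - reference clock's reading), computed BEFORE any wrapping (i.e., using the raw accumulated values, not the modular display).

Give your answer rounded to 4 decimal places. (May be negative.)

Answer: -2.0000

Derivation:
After op 1 tick(3): ref=3.0000 raw=[2.7000 6.0000 3.7500]
After op 2 sync(2): ref=3.0000 raw=[2.7000 6.0000 3.0000]
After op 3 tick(9): ref=12.0000 raw=[10.8000 24.0000 14.2500]
After op 4 tick(8): ref=20.0000 raw=[18.0000 40.0000 24.2500]
Drift of clock 0 after op 4: 18.0000 - 20.0000 = -2.0000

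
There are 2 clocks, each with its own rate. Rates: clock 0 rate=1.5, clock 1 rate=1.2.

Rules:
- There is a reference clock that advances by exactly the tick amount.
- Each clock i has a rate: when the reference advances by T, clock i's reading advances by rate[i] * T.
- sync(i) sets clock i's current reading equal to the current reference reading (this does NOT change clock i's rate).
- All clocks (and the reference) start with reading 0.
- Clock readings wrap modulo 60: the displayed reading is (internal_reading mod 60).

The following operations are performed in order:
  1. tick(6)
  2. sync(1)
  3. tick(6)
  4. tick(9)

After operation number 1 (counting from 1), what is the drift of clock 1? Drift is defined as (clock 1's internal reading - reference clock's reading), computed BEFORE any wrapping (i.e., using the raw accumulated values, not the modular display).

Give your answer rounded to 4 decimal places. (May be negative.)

After op 1 tick(6): ref=6.0000 raw=[9.0000 7.2000]
Drift of clock 1 after op 1: 7.2000 - 6.0000 = 1.2000

Answer: 1.2000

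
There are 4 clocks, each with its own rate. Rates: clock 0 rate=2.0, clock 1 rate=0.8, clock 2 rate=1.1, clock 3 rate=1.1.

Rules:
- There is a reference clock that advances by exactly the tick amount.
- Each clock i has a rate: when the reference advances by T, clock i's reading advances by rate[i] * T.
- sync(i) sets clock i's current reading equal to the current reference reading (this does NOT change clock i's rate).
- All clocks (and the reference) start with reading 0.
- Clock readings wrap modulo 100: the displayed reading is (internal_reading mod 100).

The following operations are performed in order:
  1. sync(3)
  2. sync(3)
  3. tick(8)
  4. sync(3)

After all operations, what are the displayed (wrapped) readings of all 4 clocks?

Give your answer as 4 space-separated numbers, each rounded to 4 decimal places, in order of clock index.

Answer: 16.0000 6.4000 8.8000 8.0000

Derivation:
After op 1 sync(3): ref=0.0000 raw=[0.0000 0.0000 0.0000 0.0000]
After op 2 sync(3): ref=0.0000 raw=[0.0000 0.0000 0.0000 0.0000]
After op 3 tick(8): ref=8.0000 raw=[16.0000 6.4000 8.8000 8.8000]
After op 4 sync(3): ref=8.0000 raw=[16.0000 6.4000 8.8000 8.0000]
Wrap final raw readings (mod 100): 16.0000 mod 100 = 16.0000; 6.4000 mod 100 = 6.4000; 8.8000 mod 100 = 8.8000; 8.0000 mod 100 = 8.0000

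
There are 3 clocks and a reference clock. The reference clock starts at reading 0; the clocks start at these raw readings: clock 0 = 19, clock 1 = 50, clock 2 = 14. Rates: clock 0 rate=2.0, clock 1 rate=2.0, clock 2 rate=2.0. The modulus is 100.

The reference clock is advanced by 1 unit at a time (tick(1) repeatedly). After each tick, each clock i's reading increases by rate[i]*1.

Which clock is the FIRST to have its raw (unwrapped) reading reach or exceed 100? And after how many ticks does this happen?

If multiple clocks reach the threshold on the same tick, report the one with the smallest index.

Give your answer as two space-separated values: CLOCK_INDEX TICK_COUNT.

clock 0: start=19, rate=2.0, needs 100-19 = 81; ticks = ceil(81/2.0) = ceil(40.5000) = 41; reading at tick 41 = 19 + 2.0*41 = 101.0000
clock 1: start=50, rate=2.0, needs 100-50 = 50; ticks = ceil(50/2.0) = ceil(25.0000) = 25; reading at tick 25 = 50 + 2.0*25 = 100.0000
clock 2: start=14, rate=2.0, needs 100-14 = 86; ticks = ceil(86/2.0) = ceil(43.0000) = 43; reading at tick 43 = 14 + 2.0*43 = 100.0000
Minimum tick count = 25; winners = [1]; smallest index = 1

Answer: 1 25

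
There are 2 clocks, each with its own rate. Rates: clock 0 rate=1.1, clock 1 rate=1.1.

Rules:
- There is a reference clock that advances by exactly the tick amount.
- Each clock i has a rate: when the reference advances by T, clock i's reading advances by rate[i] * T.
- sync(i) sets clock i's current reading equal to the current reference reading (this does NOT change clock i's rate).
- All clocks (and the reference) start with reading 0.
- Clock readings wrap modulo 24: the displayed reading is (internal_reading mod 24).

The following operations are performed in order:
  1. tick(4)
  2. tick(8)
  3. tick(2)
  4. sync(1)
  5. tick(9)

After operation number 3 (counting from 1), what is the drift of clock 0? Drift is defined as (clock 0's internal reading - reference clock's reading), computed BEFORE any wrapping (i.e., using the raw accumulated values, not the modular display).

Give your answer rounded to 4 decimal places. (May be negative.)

After op 1 tick(4): ref=4.0000 raw=[4.4000 4.4000]
After op 2 tick(8): ref=12.0000 raw=[13.2000 13.2000]
After op 3 tick(2): ref=14.0000 raw=[15.4000 15.4000]
Drift of clock 0 after op 3: 15.4000 - 14.0000 = 1.4000

Answer: 1.4000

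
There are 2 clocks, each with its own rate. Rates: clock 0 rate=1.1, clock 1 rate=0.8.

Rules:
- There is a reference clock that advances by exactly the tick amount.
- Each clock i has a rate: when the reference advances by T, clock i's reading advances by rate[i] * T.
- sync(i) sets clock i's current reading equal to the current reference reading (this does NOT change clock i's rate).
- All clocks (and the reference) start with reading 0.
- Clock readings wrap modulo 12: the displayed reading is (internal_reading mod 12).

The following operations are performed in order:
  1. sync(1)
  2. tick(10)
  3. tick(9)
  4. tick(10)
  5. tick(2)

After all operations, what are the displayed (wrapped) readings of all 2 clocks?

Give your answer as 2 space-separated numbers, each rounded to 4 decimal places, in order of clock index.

Answer: 10.1000 0.8000

Derivation:
After op 1 sync(1): ref=0.0000 raw=[0.0000 0.0000]
After op 2 tick(10): ref=10.0000 raw=[11.0000 8.0000]
After op 3 tick(9): ref=19.0000 raw=[20.9000 15.2000]
After op 4 tick(10): ref=29.0000 raw=[31.9000 23.2000]
After op 5 tick(2): ref=31.0000 raw=[34.1000 24.8000]
Wrap final raw readings (mod 12): 34.1000 mod 12 = 10.1000; 24.8000 mod 12 = 0.8000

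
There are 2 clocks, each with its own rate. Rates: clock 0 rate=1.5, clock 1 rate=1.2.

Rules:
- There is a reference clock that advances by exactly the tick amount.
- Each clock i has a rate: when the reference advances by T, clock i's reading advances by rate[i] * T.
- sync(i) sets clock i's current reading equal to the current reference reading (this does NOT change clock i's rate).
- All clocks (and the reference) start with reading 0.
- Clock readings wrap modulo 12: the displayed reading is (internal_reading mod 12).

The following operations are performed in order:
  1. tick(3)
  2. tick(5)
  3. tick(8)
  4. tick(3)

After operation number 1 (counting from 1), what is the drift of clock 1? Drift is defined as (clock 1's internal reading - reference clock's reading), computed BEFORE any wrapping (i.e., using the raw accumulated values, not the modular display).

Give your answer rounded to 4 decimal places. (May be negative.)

After op 1 tick(3): ref=3.0000 raw=[4.5000 3.6000]
Drift of clock 1 after op 1: 3.6000 - 3.0000 = 0.6000

Answer: 0.6000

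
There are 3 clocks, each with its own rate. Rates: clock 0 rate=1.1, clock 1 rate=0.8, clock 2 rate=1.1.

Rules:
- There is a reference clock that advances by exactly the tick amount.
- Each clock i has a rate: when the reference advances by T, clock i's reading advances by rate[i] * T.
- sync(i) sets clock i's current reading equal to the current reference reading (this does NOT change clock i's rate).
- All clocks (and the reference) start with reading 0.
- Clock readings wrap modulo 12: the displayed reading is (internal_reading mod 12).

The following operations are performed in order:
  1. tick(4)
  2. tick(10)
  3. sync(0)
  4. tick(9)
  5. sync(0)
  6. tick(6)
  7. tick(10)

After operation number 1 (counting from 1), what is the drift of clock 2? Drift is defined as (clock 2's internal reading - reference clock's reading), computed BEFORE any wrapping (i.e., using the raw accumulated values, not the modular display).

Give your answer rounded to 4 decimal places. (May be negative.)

After op 1 tick(4): ref=4.0000 raw=[4.4000 3.2000 4.4000]
Drift of clock 2 after op 1: 4.4000 - 4.0000 = 0.4000

Answer: 0.4000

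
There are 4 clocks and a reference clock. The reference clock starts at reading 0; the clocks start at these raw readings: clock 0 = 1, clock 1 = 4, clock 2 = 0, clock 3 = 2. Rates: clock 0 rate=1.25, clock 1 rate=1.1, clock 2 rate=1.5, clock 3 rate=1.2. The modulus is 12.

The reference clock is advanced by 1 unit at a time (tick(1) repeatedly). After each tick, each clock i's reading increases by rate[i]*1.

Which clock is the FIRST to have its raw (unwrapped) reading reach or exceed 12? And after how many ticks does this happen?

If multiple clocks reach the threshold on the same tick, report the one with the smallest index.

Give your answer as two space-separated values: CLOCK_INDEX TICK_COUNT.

Answer: 1 8

Derivation:
clock 0: start=1, rate=1.25, needs 12-1 = 11; ticks = ceil(11/1.25) = ceil(8.8000) = 9; reading at tick 9 = 1 + 1.25*9 = 12.2500
clock 1: start=4, rate=1.1, needs 12-4 = 8; ticks = ceil(8/1.1) = ceil(7.2727) = 8; reading at tick 8 = 4 + 1.1*8 = 12.8000
clock 2: start=0, rate=1.5, needs 12-0 = 12; ticks = ceil(12/1.5) = ceil(8.0000) = 8; reading at tick 8 = 0 + 1.5*8 = 12.0000
clock 3: start=2, rate=1.2, needs 12-2 = 10; ticks = ceil(10/1.2) = ceil(8.3333) = 9; reading at tick 9 = 2 + 1.2*9 = 12.8000
Minimum tick count = 8; winners = [1, 2]; smallest index = 1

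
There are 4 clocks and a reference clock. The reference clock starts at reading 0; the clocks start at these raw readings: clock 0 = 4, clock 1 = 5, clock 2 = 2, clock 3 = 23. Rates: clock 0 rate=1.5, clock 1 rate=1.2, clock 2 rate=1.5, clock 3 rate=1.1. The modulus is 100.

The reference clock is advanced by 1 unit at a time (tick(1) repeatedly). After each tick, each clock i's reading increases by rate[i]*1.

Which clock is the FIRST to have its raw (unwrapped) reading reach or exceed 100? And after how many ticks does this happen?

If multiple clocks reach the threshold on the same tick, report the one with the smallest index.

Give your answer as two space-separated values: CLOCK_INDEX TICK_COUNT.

clock 0: start=4, rate=1.5, needs 100-4 = 96; ticks = ceil(96/1.5) = ceil(64.0000) = 64; reading at tick 64 = 4 + 1.5*64 = 100.0000
clock 1: start=5, rate=1.2, needs 100-5 = 95; ticks = ceil(95/1.2) = ceil(79.1667) = 80; reading at tick 80 = 5 + 1.2*80 = 101.0000
clock 2: start=2, rate=1.5, needs 100-2 = 98; ticks = ceil(98/1.5) = ceil(65.3333) = 66; reading at tick 66 = 2 + 1.5*66 = 101.0000
clock 3: start=23, rate=1.1, needs 100-23 = 77; ticks = ceil(77/1.1) = ceil(70.0000) = 70; reading at tick 70 = 23 + 1.1*70 = 100.0000
Minimum tick count = 64; winners = [0]; smallest index = 0

Answer: 0 64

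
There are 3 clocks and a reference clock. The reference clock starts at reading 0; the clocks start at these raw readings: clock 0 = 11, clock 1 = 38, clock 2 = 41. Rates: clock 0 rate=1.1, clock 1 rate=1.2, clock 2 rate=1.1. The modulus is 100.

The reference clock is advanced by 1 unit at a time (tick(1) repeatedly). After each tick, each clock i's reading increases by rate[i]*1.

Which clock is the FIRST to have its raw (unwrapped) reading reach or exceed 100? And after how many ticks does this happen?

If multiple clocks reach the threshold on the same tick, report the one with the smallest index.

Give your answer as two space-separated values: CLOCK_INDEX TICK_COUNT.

clock 0: start=11, rate=1.1, needs 100-11 = 89; ticks = ceil(89/1.1) = ceil(80.9091) = 81; reading at tick 81 = 11 + 1.1*81 = 100.1000
clock 1: start=38, rate=1.2, needs 100-38 = 62; ticks = ceil(62/1.2) = ceil(51.6667) = 52; reading at tick 52 = 38 + 1.2*52 = 100.4000
clock 2: start=41, rate=1.1, needs 100-41 = 59; ticks = ceil(59/1.1) = ceil(53.6364) = 54; reading at tick 54 = 41 + 1.1*54 = 100.4000
Minimum tick count = 52; winners = [1]; smallest index = 1

Answer: 1 52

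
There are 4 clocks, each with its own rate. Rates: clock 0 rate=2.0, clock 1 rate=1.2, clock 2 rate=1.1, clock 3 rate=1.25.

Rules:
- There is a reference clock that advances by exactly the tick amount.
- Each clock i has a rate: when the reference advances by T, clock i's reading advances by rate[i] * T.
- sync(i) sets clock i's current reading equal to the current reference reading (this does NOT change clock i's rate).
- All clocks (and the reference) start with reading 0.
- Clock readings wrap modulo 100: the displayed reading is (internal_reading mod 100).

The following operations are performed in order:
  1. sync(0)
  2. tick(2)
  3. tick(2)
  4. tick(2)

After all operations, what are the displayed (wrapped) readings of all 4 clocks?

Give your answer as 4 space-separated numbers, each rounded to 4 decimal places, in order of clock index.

After op 1 sync(0): ref=0.0000 raw=[0.0000 0.0000 0.0000 0.0000]
After op 2 tick(2): ref=2.0000 raw=[4.0000 2.4000 2.2000 2.5000]
After op 3 tick(2): ref=4.0000 raw=[8.0000 4.8000 4.4000 5.0000]
After op 4 tick(2): ref=6.0000 raw=[12.0000 7.2000 6.6000 7.5000]
Wrap final raw readings (mod 100): 12.0000 mod 100 = 12.0000; 7.2000 mod 100 = 7.2000; 6.6000 mod 100 = 6.6000; 7.5000 mod 100 = 7.5000

Answer: 12.0000 7.2000 6.6000 7.5000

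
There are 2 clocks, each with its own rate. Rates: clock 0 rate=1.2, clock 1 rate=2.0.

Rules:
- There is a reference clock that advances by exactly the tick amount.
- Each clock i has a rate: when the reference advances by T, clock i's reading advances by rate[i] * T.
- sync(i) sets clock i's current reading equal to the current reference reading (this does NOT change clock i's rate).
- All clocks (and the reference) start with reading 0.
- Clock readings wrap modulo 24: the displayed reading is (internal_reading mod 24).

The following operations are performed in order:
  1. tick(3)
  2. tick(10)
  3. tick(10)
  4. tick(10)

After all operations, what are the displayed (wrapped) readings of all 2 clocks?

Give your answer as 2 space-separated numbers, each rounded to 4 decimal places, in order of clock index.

After op 1 tick(3): ref=3.0000 raw=[3.6000 6.0000]
After op 2 tick(10): ref=13.0000 raw=[15.6000 26.0000]
After op 3 tick(10): ref=23.0000 raw=[27.6000 46.0000]
After op 4 tick(10): ref=33.0000 raw=[39.6000 66.0000]
Wrap final raw readings (mod 24): 39.6000 mod 24 = 15.6000; 66.0000 mod 24 = 18.0000

Answer: 15.6000 18.0000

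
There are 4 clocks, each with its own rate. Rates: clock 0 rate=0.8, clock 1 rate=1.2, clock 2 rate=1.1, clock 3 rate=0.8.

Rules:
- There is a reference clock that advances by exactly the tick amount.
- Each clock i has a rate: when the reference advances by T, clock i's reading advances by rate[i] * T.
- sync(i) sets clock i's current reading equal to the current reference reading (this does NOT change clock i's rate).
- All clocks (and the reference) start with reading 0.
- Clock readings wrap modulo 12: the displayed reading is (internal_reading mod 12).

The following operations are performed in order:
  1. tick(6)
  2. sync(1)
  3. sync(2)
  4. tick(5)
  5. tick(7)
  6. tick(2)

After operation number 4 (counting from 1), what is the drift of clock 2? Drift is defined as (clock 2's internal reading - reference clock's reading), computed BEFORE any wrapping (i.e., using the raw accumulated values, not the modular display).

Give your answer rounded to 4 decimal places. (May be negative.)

After op 1 tick(6): ref=6.0000 raw=[4.8000 7.2000 6.6000 4.8000]
After op 2 sync(1): ref=6.0000 raw=[4.8000 6.0000 6.6000 4.8000]
After op 3 sync(2): ref=6.0000 raw=[4.8000 6.0000 6.0000 4.8000]
After op 4 tick(5): ref=11.0000 raw=[8.8000 12.0000 11.5000 8.8000]
Drift of clock 2 after op 4: 11.5000 - 11.0000 = 0.5000

Answer: 0.5000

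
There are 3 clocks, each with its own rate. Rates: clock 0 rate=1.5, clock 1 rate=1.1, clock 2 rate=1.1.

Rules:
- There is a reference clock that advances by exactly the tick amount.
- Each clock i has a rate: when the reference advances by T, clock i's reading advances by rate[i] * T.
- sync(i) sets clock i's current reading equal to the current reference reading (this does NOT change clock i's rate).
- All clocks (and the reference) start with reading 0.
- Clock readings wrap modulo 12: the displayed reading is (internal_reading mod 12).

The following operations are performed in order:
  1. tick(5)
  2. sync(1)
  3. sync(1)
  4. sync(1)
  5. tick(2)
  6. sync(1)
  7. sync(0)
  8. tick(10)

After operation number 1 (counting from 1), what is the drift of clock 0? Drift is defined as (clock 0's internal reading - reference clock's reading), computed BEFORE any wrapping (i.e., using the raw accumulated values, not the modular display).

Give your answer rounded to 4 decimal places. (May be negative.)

Answer: 2.5000

Derivation:
After op 1 tick(5): ref=5.0000 raw=[7.5000 5.5000 5.5000]
Drift of clock 0 after op 1: 7.5000 - 5.0000 = 2.5000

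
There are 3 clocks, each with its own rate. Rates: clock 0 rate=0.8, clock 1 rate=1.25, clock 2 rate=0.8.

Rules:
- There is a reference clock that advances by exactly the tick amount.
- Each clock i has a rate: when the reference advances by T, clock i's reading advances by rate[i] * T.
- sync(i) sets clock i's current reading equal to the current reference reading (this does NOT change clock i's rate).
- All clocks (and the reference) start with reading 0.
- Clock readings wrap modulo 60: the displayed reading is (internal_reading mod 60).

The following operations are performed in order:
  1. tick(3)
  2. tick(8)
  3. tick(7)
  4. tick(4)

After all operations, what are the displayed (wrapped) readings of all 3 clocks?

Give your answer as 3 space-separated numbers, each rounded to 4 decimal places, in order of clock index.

Answer: 17.6000 27.5000 17.6000

Derivation:
After op 1 tick(3): ref=3.0000 raw=[2.4000 3.7500 2.4000]
After op 2 tick(8): ref=11.0000 raw=[8.8000 13.7500 8.8000]
After op 3 tick(7): ref=18.0000 raw=[14.4000 22.5000 14.4000]
After op 4 tick(4): ref=22.0000 raw=[17.6000 27.5000 17.6000]
Wrap final raw readings (mod 60): 17.6000 mod 60 = 17.6000; 27.5000 mod 60 = 27.5000; 17.6000 mod 60 = 17.6000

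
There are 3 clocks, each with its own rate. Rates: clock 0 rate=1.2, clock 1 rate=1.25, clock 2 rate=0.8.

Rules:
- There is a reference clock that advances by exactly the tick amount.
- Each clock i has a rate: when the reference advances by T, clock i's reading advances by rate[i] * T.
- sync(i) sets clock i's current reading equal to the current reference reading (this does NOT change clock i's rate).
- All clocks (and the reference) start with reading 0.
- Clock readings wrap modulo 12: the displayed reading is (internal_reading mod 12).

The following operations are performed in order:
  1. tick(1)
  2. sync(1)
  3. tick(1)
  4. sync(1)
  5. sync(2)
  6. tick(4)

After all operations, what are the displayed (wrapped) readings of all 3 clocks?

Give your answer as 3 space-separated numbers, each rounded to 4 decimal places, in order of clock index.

After op 1 tick(1): ref=1.0000 raw=[1.2000 1.2500 0.8000]
After op 2 sync(1): ref=1.0000 raw=[1.2000 1.0000 0.8000]
After op 3 tick(1): ref=2.0000 raw=[2.4000 2.2500 1.6000]
After op 4 sync(1): ref=2.0000 raw=[2.4000 2.0000 1.6000]
After op 5 sync(2): ref=2.0000 raw=[2.4000 2.0000 2.0000]
After op 6 tick(4): ref=6.0000 raw=[7.2000 7.0000 5.2000]
Wrap final raw readings (mod 12): 7.2000 mod 12 = 7.2000; 7.0000 mod 12 = 7.0000; 5.2000 mod 12 = 5.2000

Answer: 7.2000 7.0000 5.2000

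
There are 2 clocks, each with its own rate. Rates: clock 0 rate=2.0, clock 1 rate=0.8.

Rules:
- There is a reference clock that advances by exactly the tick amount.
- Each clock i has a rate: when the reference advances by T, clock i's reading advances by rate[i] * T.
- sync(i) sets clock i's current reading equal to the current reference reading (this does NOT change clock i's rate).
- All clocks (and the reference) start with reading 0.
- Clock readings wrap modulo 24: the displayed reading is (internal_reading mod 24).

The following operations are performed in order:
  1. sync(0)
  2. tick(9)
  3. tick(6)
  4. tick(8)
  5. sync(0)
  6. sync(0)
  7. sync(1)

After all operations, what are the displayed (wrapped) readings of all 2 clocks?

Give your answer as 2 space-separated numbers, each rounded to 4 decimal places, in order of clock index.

Answer: 23.0000 23.0000

Derivation:
After op 1 sync(0): ref=0.0000 raw=[0.0000 0.0000]
After op 2 tick(9): ref=9.0000 raw=[18.0000 7.2000]
After op 3 tick(6): ref=15.0000 raw=[30.0000 12.0000]
After op 4 tick(8): ref=23.0000 raw=[46.0000 18.4000]
After op 5 sync(0): ref=23.0000 raw=[23.0000 18.4000]
After op 6 sync(0): ref=23.0000 raw=[23.0000 18.4000]
After op 7 sync(1): ref=23.0000 raw=[23.0000 23.0000]
Wrap final raw readings (mod 24): 23.0000 mod 24 = 23.0000; 23.0000 mod 24 = 23.0000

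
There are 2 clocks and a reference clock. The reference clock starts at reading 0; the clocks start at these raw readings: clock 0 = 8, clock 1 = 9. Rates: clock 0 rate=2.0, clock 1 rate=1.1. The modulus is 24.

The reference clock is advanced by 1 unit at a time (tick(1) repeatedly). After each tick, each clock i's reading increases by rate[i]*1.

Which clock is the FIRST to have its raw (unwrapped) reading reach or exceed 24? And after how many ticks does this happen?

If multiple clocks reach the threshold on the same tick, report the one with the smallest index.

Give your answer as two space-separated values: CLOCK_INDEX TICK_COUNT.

Answer: 0 8

Derivation:
clock 0: start=8, rate=2.0, needs 24-8 = 16; ticks = ceil(16/2.0) = ceil(8.0000) = 8; reading at tick 8 = 8 + 2.0*8 = 24.0000
clock 1: start=9, rate=1.1, needs 24-9 = 15; ticks = ceil(15/1.1) = ceil(13.6364) = 14; reading at tick 14 = 9 + 1.1*14 = 24.4000
Minimum tick count = 8; winners = [0]; smallest index = 0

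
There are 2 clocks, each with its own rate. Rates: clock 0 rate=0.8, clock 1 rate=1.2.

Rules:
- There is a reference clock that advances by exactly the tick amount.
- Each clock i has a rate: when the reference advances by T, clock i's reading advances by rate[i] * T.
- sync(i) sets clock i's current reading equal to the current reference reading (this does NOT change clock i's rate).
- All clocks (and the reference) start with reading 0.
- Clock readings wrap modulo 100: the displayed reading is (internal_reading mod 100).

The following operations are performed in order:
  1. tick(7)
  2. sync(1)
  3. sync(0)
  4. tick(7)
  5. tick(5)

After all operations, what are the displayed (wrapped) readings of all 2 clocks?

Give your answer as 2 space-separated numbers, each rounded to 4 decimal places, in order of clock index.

After op 1 tick(7): ref=7.0000 raw=[5.6000 8.4000]
After op 2 sync(1): ref=7.0000 raw=[5.6000 7.0000]
After op 3 sync(0): ref=7.0000 raw=[7.0000 7.0000]
After op 4 tick(7): ref=14.0000 raw=[12.6000 15.4000]
After op 5 tick(5): ref=19.0000 raw=[16.6000 21.4000]
Wrap final raw readings (mod 100): 16.6000 mod 100 = 16.6000; 21.4000 mod 100 = 21.4000

Answer: 16.6000 21.4000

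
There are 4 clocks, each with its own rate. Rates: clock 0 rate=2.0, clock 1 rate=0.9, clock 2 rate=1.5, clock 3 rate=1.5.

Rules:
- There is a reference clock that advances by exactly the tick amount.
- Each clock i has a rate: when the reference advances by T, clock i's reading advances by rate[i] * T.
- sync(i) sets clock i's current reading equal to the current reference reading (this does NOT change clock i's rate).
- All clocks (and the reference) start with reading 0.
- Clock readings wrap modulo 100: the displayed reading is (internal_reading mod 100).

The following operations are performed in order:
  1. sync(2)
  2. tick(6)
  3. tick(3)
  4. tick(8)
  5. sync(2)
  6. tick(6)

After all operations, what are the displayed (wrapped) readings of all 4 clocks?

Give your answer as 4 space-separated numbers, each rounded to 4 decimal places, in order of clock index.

After op 1 sync(2): ref=0.0000 raw=[0.0000 0.0000 0.0000 0.0000]
After op 2 tick(6): ref=6.0000 raw=[12.0000 5.4000 9.0000 9.0000]
After op 3 tick(3): ref=9.0000 raw=[18.0000 8.1000 13.5000 13.5000]
After op 4 tick(8): ref=17.0000 raw=[34.0000 15.3000 25.5000 25.5000]
After op 5 sync(2): ref=17.0000 raw=[34.0000 15.3000 17.0000 25.5000]
After op 6 tick(6): ref=23.0000 raw=[46.0000 20.7000 26.0000 34.5000]
Wrap final raw readings (mod 100): 46.0000 mod 100 = 46.0000; 20.7000 mod 100 = 20.7000; 26.0000 mod 100 = 26.0000; 34.5000 mod 100 = 34.5000

Answer: 46.0000 20.7000 26.0000 34.5000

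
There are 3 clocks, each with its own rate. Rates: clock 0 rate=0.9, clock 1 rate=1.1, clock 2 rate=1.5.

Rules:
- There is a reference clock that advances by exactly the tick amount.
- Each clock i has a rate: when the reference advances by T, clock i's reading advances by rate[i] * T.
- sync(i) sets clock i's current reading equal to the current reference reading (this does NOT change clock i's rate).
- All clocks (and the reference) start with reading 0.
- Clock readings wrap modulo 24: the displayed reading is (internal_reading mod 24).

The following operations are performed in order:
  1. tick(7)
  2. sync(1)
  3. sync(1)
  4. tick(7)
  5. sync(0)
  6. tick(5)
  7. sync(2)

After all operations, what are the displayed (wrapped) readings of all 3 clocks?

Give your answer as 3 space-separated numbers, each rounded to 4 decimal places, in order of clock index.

Answer: 18.5000 20.2000 19.0000

Derivation:
After op 1 tick(7): ref=7.0000 raw=[6.3000 7.7000 10.5000]
After op 2 sync(1): ref=7.0000 raw=[6.3000 7.0000 10.5000]
After op 3 sync(1): ref=7.0000 raw=[6.3000 7.0000 10.5000]
After op 4 tick(7): ref=14.0000 raw=[12.6000 14.7000 21.0000]
After op 5 sync(0): ref=14.0000 raw=[14.0000 14.7000 21.0000]
After op 6 tick(5): ref=19.0000 raw=[18.5000 20.2000 28.5000]
After op 7 sync(2): ref=19.0000 raw=[18.5000 20.2000 19.0000]
Wrap final raw readings (mod 24): 18.5000 mod 24 = 18.5000; 20.2000 mod 24 = 20.2000; 19.0000 mod 24 = 19.0000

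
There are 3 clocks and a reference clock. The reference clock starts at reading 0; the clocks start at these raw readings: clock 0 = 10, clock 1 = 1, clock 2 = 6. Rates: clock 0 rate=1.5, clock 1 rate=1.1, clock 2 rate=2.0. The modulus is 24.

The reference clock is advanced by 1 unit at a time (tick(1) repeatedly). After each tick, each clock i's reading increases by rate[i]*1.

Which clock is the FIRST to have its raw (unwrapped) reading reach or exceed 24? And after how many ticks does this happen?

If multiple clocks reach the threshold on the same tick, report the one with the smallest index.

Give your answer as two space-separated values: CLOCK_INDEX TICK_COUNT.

clock 0: start=10, rate=1.5, needs 24-10 = 14; ticks = ceil(14/1.5) = ceil(9.3333) = 10; reading at tick 10 = 10 + 1.5*10 = 25.0000
clock 1: start=1, rate=1.1, needs 24-1 = 23; ticks = ceil(23/1.1) = ceil(20.9091) = 21; reading at tick 21 = 1 + 1.1*21 = 24.1000
clock 2: start=6, rate=2.0, needs 24-6 = 18; ticks = ceil(18/2.0) = ceil(9.0000) = 9; reading at tick 9 = 6 + 2.0*9 = 24.0000
Minimum tick count = 9; winners = [2]; smallest index = 2

Answer: 2 9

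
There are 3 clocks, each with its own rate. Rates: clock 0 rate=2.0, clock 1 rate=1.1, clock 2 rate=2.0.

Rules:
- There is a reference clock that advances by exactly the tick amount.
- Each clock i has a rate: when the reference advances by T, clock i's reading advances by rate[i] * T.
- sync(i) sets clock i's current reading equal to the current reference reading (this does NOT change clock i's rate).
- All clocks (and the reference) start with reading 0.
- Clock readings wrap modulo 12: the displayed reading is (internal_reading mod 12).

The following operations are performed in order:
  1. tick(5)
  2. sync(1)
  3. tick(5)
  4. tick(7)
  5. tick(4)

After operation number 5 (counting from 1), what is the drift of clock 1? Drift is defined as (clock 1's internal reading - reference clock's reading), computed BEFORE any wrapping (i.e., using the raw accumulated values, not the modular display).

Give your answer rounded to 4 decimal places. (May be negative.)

Answer: 1.6000

Derivation:
After op 1 tick(5): ref=5.0000 raw=[10.0000 5.5000 10.0000]
After op 2 sync(1): ref=5.0000 raw=[10.0000 5.0000 10.0000]
After op 3 tick(5): ref=10.0000 raw=[20.0000 10.5000 20.0000]
After op 4 tick(7): ref=17.0000 raw=[34.0000 18.2000 34.0000]
After op 5 tick(4): ref=21.0000 raw=[42.0000 22.6000 42.0000]
Drift of clock 1 after op 5: 22.6000 - 21.0000 = 1.6000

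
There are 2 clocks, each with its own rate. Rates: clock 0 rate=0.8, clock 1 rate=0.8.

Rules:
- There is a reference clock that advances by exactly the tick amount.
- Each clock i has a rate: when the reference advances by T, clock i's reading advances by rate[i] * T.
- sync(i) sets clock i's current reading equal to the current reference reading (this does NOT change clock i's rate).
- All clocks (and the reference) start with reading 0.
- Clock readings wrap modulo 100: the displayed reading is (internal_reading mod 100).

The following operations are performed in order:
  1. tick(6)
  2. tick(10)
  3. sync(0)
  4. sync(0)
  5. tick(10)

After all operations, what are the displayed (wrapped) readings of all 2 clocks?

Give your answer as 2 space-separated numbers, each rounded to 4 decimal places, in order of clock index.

Answer: 24.0000 20.8000

Derivation:
After op 1 tick(6): ref=6.0000 raw=[4.8000 4.8000]
After op 2 tick(10): ref=16.0000 raw=[12.8000 12.8000]
After op 3 sync(0): ref=16.0000 raw=[16.0000 12.8000]
After op 4 sync(0): ref=16.0000 raw=[16.0000 12.8000]
After op 5 tick(10): ref=26.0000 raw=[24.0000 20.8000]
Wrap final raw readings (mod 100): 24.0000 mod 100 = 24.0000; 20.8000 mod 100 = 20.8000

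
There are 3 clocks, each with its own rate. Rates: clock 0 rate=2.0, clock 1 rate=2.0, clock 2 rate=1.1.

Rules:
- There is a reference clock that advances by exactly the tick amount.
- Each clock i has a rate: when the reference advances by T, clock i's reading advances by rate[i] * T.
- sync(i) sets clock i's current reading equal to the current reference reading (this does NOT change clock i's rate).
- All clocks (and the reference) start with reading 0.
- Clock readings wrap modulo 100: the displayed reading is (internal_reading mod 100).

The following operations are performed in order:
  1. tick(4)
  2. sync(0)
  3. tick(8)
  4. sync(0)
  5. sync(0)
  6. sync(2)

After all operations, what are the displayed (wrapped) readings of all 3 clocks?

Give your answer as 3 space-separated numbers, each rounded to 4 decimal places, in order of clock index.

After op 1 tick(4): ref=4.0000 raw=[8.0000 8.0000 4.4000]
After op 2 sync(0): ref=4.0000 raw=[4.0000 8.0000 4.4000]
After op 3 tick(8): ref=12.0000 raw=[20.0000 24.0000 13.2000]
After op 4 sync(0): ref=12.0000 raw=[12.0000 24.0000 13.2000]
After op 5 sync(0): ref=12.0000 raw=[12.0000 24.0000 13.2000]
After op 6 sync(2): ref=12.0000 raw=[12.0000 24.0000 12.0000]
Wrap final raw readings (mod 100): 12.0000 mod 100 = 12.0000; 24.0000 mod 100 = 24.0000; 12.0000 mod 100 = 12.0000

Answer: 12.0000 24.0000 12.0000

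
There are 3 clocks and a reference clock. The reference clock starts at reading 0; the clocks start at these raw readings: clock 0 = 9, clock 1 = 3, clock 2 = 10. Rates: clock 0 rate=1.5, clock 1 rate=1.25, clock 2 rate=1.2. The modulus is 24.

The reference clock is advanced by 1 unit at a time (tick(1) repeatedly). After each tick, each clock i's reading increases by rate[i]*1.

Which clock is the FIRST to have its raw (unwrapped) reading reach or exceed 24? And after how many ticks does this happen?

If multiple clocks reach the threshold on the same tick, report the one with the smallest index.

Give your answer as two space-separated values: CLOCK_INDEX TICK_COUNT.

Answer: 0 10

Derivation:
clock 0: start=9, rate=1.5, needs 24-9 = 15; ticks = ceil(15/1.5) = ceil(10.0000) = 10; reading at tick 10 = 9 + 1.5*10 = 24.0000
clock 1: start=3, rate=1.25, needs 24-3 = 21; ticks = ceil(21/1.25) = ceil(16.8000) = 17; reading at tick 17 = 3 + 1.25*17 = 24.2500
clock 2: start=10, rate=1.2, needs 24-10 = 14; ticks = ceil(14/1.2) = ceil(11.6667) = 12; reading at tick 12 = 10 + 1.2*12 = 24.4000
Minimum tick count = 10; winners = [0]; smallest index = 0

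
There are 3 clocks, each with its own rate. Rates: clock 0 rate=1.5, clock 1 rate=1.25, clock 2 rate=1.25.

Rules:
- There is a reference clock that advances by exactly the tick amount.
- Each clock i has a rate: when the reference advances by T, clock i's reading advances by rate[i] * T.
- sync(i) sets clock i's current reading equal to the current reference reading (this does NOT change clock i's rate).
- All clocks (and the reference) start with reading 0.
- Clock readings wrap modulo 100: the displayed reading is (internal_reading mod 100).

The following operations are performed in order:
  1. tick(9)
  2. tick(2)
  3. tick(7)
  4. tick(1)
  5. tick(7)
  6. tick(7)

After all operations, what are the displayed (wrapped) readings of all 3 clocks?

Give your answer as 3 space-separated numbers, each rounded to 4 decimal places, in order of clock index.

Answer: 49.5000 41.2500 41.2500

Derivation:
After op 1 tick(9): ref=9.0000 raw=[13.5000 11.2500 11.2500]
After op 2 tick(2): ref=11.0000 raw=[16.5000 13.7500 13.7500]
After op 3 tick(7): ref=18.0000 raw=[27.0000 22.5000 22.5000]
After op 4 tick(1): ref=19.0000 raw=[28.5000 23.7500 23.7500]
After op 5 tick(7): ref=26.0000 raw=[39.0000 32.5000 32.5000]
After op 6 tick(7): ref=33.0000 raw=[49.5000 41.2500 41.2500]
Wrap final raw readings (mod 100): 49.5000 mod 100 = 49.5000; 41.2500 mod 100 = 41.2500; 41.2500 mod 100 = 41.2500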